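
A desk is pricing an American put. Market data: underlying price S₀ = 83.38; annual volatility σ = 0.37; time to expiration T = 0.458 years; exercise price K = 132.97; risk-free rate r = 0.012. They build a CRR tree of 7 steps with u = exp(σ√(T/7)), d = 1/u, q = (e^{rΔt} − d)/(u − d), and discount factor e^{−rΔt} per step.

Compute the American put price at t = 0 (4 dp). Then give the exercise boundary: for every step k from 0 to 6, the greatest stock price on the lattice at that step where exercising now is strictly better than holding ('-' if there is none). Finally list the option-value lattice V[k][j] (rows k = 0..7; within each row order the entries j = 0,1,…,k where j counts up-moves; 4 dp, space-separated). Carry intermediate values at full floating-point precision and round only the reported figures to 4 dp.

Δt=0.06543, u=1.09927, d=0.90970, q=0.48050, disc=e^(-rΔt)=0.99922
k=7 terminal: V=max(K-S,0) → 89.9824 81.0244 70.1997 57.1194 41.3132 22.2133 0.0000 0.0000
k=6: j=0 S=47.2548 intr=85.7152 cont=85.6108 V=85.7152[EX]; j=1 S=57.1020 intr=75.8680 cont=75.7636 V=75.8680[EX]; j=2 S=69.0012 intr=63.9688 cont=63.8644 V=63.9688[EX]; j=3 S=83.3800 intr=49.5900 cont=49.4856 V=49.5900[EX]; j=4 S=100.7551 intr=32.2149 cont=32.1105 V=32.2149[EX]; j=5 S=121.7510 intr=11.2190 cont=11.5308 V=11.5308[hold]; j=6 S=147.1220 intr=0.0000 cont=0.0000 V=0.0000[hold]  S*(6)=100.7551
k=5: j=0 S=51.9456 intr=81.0244 cont=80.9201 V=81.0244[EX]; j=1 S=62.7703 intr=70.1997 cont=70.0954 V=70.1997[EX]; j=2 S=75.8506 intr=57.1194 cont=57.0150 V=57.1194[EX]; j=3 S=91.6568 intr=41.3132 cont=41.2089 V=41.3132[EX]; j=4 S=110.7567 intr=22.2133 cont=22.2587 V=22.2587[hold]; j=5 S=133.8367 intr=0.0000 cont=5.9855 V=5.9855[hold]  S*(5)=91.6568
k=4: j=0 S=57.1020 intr=75.8680 cont=75.7636 V=75.8680[EX]; j=1 S=69.0012 intr=63.9688 cont=63.8644 V=63.9688[EX]; j=2 S=83.3800 intr=49.5900 cont=49.4856 V=49.5900[EX]; j=3 S=100.7551 intr=32.2149 cont=32.1323 V=32.2149[EX]; j=4 S=121.7510 intr=11.2190 cont=14.4281 V=14.4281[hold]  S*(4)=100.7551
k=3: j=0 S=62.7703 intr=70.1997 cont=70.0954 V=70.1997[EX]; j=1 S=75.8506 intr=57.1194 cont=57.0150 V=57.1194[EX]; j=2 S=91.6568 intr=41.3132 cont=41.2089 V=41.3132[EX]; j=3 S=110.7567 intr=22.2133 cont=23.6497 V=23.6497[hold]  S*(3)=91.6568
k=2: j=0 S=69.0012 intr=63.9688 cont=63.8644 V=63.9688[EX]; j=1 S=83.3800 intr=49.5900 cont=49.4856 V=49.5900[EX]; j=2 S=100.7551 intr=32.2149 cont=32.8002 V=32.8002[hold]  S*(2)=83.3800
k=1: j=0 S=75.8506 intr=57.1194 cont=57.0150 V=57.1194[EX]; j=1 S=91.6568 intr=41.3132 cont=41.4899 V=41.4899[hold]  S*(1)=75.8506
k=0: j=0 S=83.3800 intr=49.5900 cont=49.5705 V=49.5900[EX]  S*(0)=83.3800

price = 49.5900
boundary = 83.3800 75.8506 83.3800 91.6568 100.7551 91.6568 100.7551
tree:
49.5900
57.1194 41.4899
63.9688 49.5900 32.8002
70.1997 57.1194 41.3132 23.6497
75.8680 63.9688 49.5900 32.2149 14.4281
81.0244 70.1997 57.1194 41.3132 22.2587 5.9855
85.7152 75.8680 63.9688 49.5900 32.2149 11.5308 0.0000
89.9824 81.0244 70.1997 57.1194 41.3132 22.2133 0.0000 0.0000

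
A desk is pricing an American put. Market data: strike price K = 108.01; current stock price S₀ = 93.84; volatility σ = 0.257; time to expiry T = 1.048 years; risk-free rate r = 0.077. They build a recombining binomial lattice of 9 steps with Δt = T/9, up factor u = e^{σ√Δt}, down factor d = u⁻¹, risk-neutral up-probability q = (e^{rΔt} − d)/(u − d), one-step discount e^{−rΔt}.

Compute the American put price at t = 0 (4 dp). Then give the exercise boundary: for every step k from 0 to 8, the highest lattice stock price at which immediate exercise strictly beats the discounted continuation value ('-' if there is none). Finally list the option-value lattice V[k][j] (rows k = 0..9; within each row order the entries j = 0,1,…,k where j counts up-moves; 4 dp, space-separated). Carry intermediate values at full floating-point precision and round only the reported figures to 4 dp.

Δt=0.11644, u=1.09166, d=0.91604, q=0.52937, disc=e^(-rΔt)=0.99107
k=9 terminal: V=max(K-S,0) → 65.3908 57.2199 47.4825 35.8782 22.0491 5.5687 0.0000 0.0000 0.0000 0.0000
k=8: j=0 S=46.5256 intr=61.4844 cont=60.5203 V=61.4844[EX]; j=1 S=55.4455 intr=52.5645 cont=51.6004 V=52.5645[EX]; j=2 S=66.0754 intr=41.9346 cont=40.9705 V=41.9346[EX]; j=3 S=78.7434 intr=29.2666 cont=28.3025 V=29.2666[EX]; j=4 S=93.8400 intr=14.1700 cont=13.2059 V=14.1700[EX]; j=5 S=111.8309 intr=0.0000 cont=2.5974 V=2.5974[hold]; j=6 S=133.2711 intr=0.0000 cont=0.0000 V=0.0000[hold]; j=7 S=158.8218 intr=0.0000 cont=0.0000 V=0.0000[hold]; j=8 S=189.2710 intr=0.0000 cont=0.0000 V=0.0000[hold]  S*(8)=93.8400
k=7: j=0 S=50.7901 intr=57.2199 cont=56.2558 V=57.2199[EX]; j=1 S=60.5275 intr=47.4825 cont=46.5184 V=47.4825[EX]; j=2 S=72.1318 intr=35.8782 cont=34.9141 V=35.8782[EX]; j=3 S=85.9609 intr=22.0491 cont=21.0850 V=22.0491[EX]; j=4 S=102.4413 intr=5.5687 cont=7.9720 V=7.9720[hold]; j=5 S=122.0813 intr=0.0000 cont=1.2115 V=1.2115[hold]; j=6 S=145.4866 intr=0.0000 cont=0.0000 V=0.0000[hold]; j=7 S=173.3792 intr=0.0000 cont=0.0000 V=0.0000[hold]  S*(7)=85.9609
k=6: j=0 S=55.4455 intr=52.5645 cont=51.6004 V=52.5645[EX]; j=1 S=66.0754 intr=41.9346 cont=40.9705 V=41.9346[EX]; j=2 S=78.7434 intr=29.2666 cont=28.3025 V=29.2666[EX]; j=3 S=93.8400 intr=14.1700 cont=14.4668 V=14.4668[hold]; j=4 S=111.8309 intr=0.0000 cont=4.3539 V=4.3539[hold]; j=5 S=133.2711 intr=0.0000 cont=0.5651 V=0.5651[hold]; j=6 S=158.8218 intr=0.0000 cont=0.0000 V=0.0000[hold]  S*(6)=78.7434
k=5: j=0 S=60.5275 intr=47.4825 cont=46.5184 V=47.4825[EX]; j=1 S=72.1318 intr=35.8782 cont=34.9141 V=35.8782[EX]; j=2 S=85.9609 intr=22.0491 cont=21.2407 V=22.0491[EX]; j=3 S=102.4413 intr=5.5687 cont=9.0320 V=9.0320[hold]; j=4 S=122.0813 intr=0.0000 cont=2.3273 V=2.3273[hold]; j=5 S=145.4866 intr=0.0000 cont=0.2636 V=0.2636[hold]  S*(5)=85.9609
k=4: j=0 S=66.0754 intr=41.9346 cont=40.9705 V=41.9346[EX]; j=1 S=78.7434 intr=29.2666 cont=28.3025 V=29.2666[EX]; j=2 S=93.8400 intr=14.1700 cont=15.0229 V=15.0229[hold]; j=3 S=111.8309 intr=0.0000 cont=5.4337 V=5.4337[hold]; j=4 S=133.2711 intr=0.0000 cont=1.2238 V=1.2238[hold]  S*(4)=78.7434
k=3: j=0 S=72.1318 intr=35.8782 cont=34.9141 V=35.8782[EX]; j=1 S=85.9609 intr=22.0491 cont=21.5324 V=22.0491[EX]; j=2 S=102.4413 intr=5.5687 cont=9.8579 V=9.8579[hold]; j=3 S=122.0813 intr=0.0000 cont=3.1765 V=3.1765[hold]  S*(3)=85.9609
k=2: j=0 S=78.7434 intr=29.2666 cont=28.3025 V=29.2666[EX]; j=1 S=93.8400 intr=14.1700 cont=15.4562 V=15.4562[hold]; j=2 S=111.8309 intr=0.0000 cont=6.2645 V=6.2645[hold]  S*(2)=78.7434
k=1: j=0 S=85.9609 intr=22.0491 cont=21.7598 V=22.0491[EX]; j=1 S=102.4413 intr=5.5687 cont=10.4958 V=10.4958[hold]  S*(1)=85.9609
k=0: j=0 S=93.8400 intr=14.1700 cont=15.7909 V=15.7909[hold]  S*(0)=-

price = 15.7909
boundary = - 85.9609 78.7434 85.9609 78.7434 85.9609 78.7434 85.9609 93.8400
tree:
15.7909
22.0491 10.4958
29.2666 15.4562 6.2645
35.8782 22.0491 9.8579 3.1765
41.9346 29.2666 15.0229 5.4337 1.2238
47.4825 35.8782 22.0491 9.0320 2.3273 0.2636
52.5645 41.9346 29.2666 14.4668 4.3539 0.5651 0.0000
57.2199 47.4825 35.8782 22.0491 7.9720 1.2115 0.0000 0.0000
61.4844 52.5645 41.9346 29.2666 14.1700 2.5974 0.0000 0.0000 0.0000
65.3908 57.2199 47.4825 35.8782 22.0491 5.5687 0.0000 0.0000 0.0000 0.0000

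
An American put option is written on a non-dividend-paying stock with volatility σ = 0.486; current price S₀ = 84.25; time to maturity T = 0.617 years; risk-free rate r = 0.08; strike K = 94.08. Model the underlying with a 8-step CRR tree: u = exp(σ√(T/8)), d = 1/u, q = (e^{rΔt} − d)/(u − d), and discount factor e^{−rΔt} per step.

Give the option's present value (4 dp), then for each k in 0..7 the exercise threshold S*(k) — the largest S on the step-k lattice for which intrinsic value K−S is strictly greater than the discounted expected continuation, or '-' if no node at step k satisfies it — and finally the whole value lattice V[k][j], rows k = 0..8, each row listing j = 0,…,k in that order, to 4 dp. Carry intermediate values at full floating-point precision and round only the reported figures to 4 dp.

price = 17.0717
boundary = - - - 56.1980 64.3187 56.1980 64.3187 73.6129
tree:
17.0717
23.0005 11.0962
30.0279 15.9529 6.1649
37.8820 22.2059 9.6248 2.6297
44.9774 29.7613 14.5968 4.5543 0.6531
51.1769 37.8820 21.3407 7.7389 1.2863 0.0000
56.5937 44.9774 29.7613 12.8172 2.5337 0.0000 0.0000
61.3266 51.1769 37.8820 20.4671 4.9906 0.0000 0.0000 0.0000
65.4620 56.5937 44.9774 29.7613 9.8300 0.0000 0.0000 0.0000 0.0000

params: Δt=0.07712 u=1.14450 d=0.87374 q=0.48917 e^(-rΔt)=0.99385
t_8 payoffs: 65.4620 56.5937 44.9774 29.7613 9.8300 0.0000 0.0000 0.0000 0.0000
t_7: node(7,0) S=32.7534 payoff=61.3266 vs cont=60.7479 → 61.3266 [stop]  node(7,1) S=42.9031 payoff=51.1769 vs cont=50.5982 → 51.1769 [stop]  node(7,2) S=56.1980 payoff=37.8820 vs cont=37.3033 → 37.8820 [stop]  node(7,3) S=73.6129 payoff=20.4671 vs cont=19.8885 → 20.4671 [stop]  node(7,4) S=96.4242 payoff=0.0000 vs cont=4.9906 → 4.9906 [wait]  node(7,5) S=126.3045 payoff=0.0000 vs cont=0.0000 → 0.0000 [wait]  node(7,6) S=165.4441 payoff=0.0000 vs cont=0.0000 → 0.0000 [wait]  node(7,7) S=216.7124 payoff=0.0000 vs cont=0.0000 → 0.0000 [wait]  ⇒ S*(7)=73.6129
t_6: node(6,0) S=37.4863 payoff=56.5937 vs cont=56.0150 → 56.5937 [stop]  node(6,1) S=49.1026 payoff=44.9774 vs cont=44.3987 → 44.9774 [stop]  node(6,2) S=64.3187 payoff=29.7613 vs cont=29.1826 → 29.7613 [stop]  node(6,3) S=84.2500 payoff=9.8300 vs cont=12.8172 → 12.8172 [wait]  node(6,4) S=110.3577 payoff=0.0000 vs cont=2.5337 → 2.5337 [wait]  node(6,5) S=144.5556 payoff=0.0000 vs cont=0.0000 → 0.0000 [wait]  node(6,6) S=189.3510 payoff=0.0000 vs cont=0.0000 → 0.0000 [wait]  ⇒ S*(6)=64.3187
t_5: node(5,0) S=42.9031 payoff=51.1769 vs cont=50.5982 → 51.1769 [stop]  node(5,1) S=56.1980 payoff=37.8820 vs cont=37.3033 → 37.8820 [stop]  node(5,2) S=73.6129 payoff=20.4671 vs cont=21.3407 → 21.3407 [wait]  node(5,3) S=96.4242 payoff=0.0000 vs cont=7.7389 → 7.7389 [wait]  node(5,4) S=126.3045 payoff=0.0000 vs cont=1.2863 → 1.2863 [wait]  node(5,5) S=165.4441 payoff=0.0000 vs cont=0.0000 → 0.0000 [wait]  ⇒ S*(5)=56.1980
t_4: node(4,0) S=49.1026 payoff=44.9774 vs cont=44.3987 → 44.9774 [stop]  node(4,1) S=64.3187 payoff=29.7613 vs cont=29.6073 → 29.7613 [stop]  node(4,2) S=84.2500 payoff=9.8300 vs cont=14.5968 → 14.5968 [wait]  node(4,3) S=110.3577 payoff=0.0000 vs cont=4.5543 → 4.5543 [wait]  node(4,4) S=144.5556 payoff=0.0000 vs cont=0.6531 → 0.6531 [wait]  ⇒ S*(4)=64.3187
t_3: node(3,0) S=56.1980 payoff=37.8820 vs cont=37.3033 → 37.8820 [stop]  node(3,1) S=73.6129 payoff=20.4671 vs cont=22.2059 → 22.2059 [wait]  node(3,2) S=96.4242 payoff=0.0000 vs cont=9.6248 → 9.6248 [wait]  node(3,3) S=126.3045 payoff=0.0000 vs cont=2.6297 → 2.6297 [wait]  ⇒ S*(3)=56.1980
t_2: node(2,0) S=64.3187 payoff=29.7613 vs cont=30.0279 → 30.0279 [wait]  node(2,1) S=84.2500 payoff=9.8300 vs cont=15.9529 → 15.9529 [wait]  node(2,2) S=110.3577 payoff=0.0000 vs cont=6.1649 → 6.1649 [wait]  ⇒ S*(2)=-
t_1: node(1,0) S=73.6129 payoff=20.4671 vs cont=23.0005 → 23.0005 [wait]  node(1,1) S=96.4242 payoff=0.0000 vs cont=11.0962 → 11.0962 [wait]  ⇒ S*(1)=-
t_0: node(0,0) S=84.2500 payoff=9.8300 vs cont=17.0717 → 17.0717 [wait]  ⇒ S*(0)=-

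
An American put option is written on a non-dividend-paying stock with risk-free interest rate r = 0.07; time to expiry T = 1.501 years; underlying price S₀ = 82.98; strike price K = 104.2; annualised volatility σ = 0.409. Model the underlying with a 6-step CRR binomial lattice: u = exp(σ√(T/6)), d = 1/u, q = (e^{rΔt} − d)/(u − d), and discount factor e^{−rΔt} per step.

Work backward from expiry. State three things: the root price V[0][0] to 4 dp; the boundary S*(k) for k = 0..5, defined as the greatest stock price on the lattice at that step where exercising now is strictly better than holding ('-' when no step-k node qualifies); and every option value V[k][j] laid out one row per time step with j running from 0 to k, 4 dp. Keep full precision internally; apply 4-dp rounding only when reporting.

price = 26.3256
boundary = - - 55.1173 67.6286 55.1173 67.6286
tree:
26.3256
36.6559 16.6012
49.0827 25.1370 8.3808
59.2795 36.5714 14.2296 2.6408
67.5898 49.0827 23.3799 5.2894 0.0000
74.3627 59.2795 36.5714 10.5944 0.0000 0.0000
79.8826 67.5898 49.0827 21.2200 0.0000 0.0000 0.0000

Δt=0.25017, u=1.22700, d=0.81500, q=0.49191, disc=e^(-rΔt)=0.98264
k=6 terminal: V=max(K-S,0) → 79.8826 67.5898 49.0827 21.2200 0.0000 0.0000 0.0000
k=5: j=0 S=29.8373 intr=74.3627 cont=72.5539 V=74.3627[EX]; j=1 S=44.9205 intr=59.2795 cont=57.4706 V=59.2795[EX]; j=2 S=67.6286 intr=36.5714 cont=34.7625 V=36.5714[EX]; j=3 S=101.8161 intr=2.3839 cont=10.5944 V=10.5944[hold]; j=4 S=153.2858 intr=0.0000 cont=0.0000 V=0.0000[hold]; j=5 S=230.7743 intr=0.0000 cont=0.0000 V=0.0000[hold]  S*(5)=67.6286
k=4: j=0 S=36.6102 intr=67.5898 cont=65.7810 V=67.5898[EX]; j=1 S=55.1173 intr=49.0827 cont=47.2739 V=49.0827[EX]; j=2 S=82.9800 intr=21.2200 cont=23.3799 V=23.3799[hold]; j=3 S=124.9278 intr=0.0000 cont=5.2894 V=5.2894[hold]; j=4 S=188.0809 intr=0.0000 cont=0.0000 V=0.0000[hold]  S*(4)=55.1173
k=3: j=0 S=44.9205 intr=59.2795 cont=57.4706 V=59.2795[EX]; j=1 S=67.6286 intr=36.5714 cont=35.8066 V=36.5714[EX]; j=2 S=101.8161 intr=2.3839 cont=14.2296 V=14.2296[hold]; j=3 S=153.2858 intr=0.0000 cont=2.6408 V=2.6408[hold]  S*(3)=67.6286
k=2: j=0 S=55.1173 intr=49.0827 cont=47.2739 V=49.0827[EX]; j=1 S=82.9800 intr=21.2200 cont=25.1370 V=25.1370[hold]; j=2 S=124.9278 intr=0.0000 cont=8.3808 V=8.3808[hold]  S*(2)=55.1173
k=1: j=0 S=67.6286 intr=36.5714 cont=36.6559 V=36.6559[hold]; j=1 S=101.8161 intr=2.3839 cont=16.6012 V=16.6012[hold]  S*(1)=-
k=0: j=0 S=82.9800 intr=21.2200 cont=26.3256 V=26.3256[hold]  S*(0)=-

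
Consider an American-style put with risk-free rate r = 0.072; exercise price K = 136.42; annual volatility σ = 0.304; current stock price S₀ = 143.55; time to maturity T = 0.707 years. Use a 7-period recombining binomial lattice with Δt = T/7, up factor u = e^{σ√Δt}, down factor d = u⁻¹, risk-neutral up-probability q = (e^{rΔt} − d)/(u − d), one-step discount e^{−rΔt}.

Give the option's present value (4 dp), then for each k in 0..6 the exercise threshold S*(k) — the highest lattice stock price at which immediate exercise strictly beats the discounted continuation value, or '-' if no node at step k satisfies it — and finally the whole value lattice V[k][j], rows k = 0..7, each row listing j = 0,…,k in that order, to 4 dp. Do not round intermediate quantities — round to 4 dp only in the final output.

Δt=0.10100  u=1.10143  d=0.90791  q=0.51358  discount=0.99275
step 7 (expiry): payoffs max(K−S,0) = 63.4247 47.8654 28.9894 6.0899 0.0000 0.0000 0.0000 0.0000
step 6: (k=6,j=0): S=80.3994, (K−S)⁺=56.0206, hold=55.0321 ⇒ V=56.0206 exercise | (k=6,j=1): S=97.5371, (K−S)⁺=38.8829, hold=37.8945 ⇒ V=38.8829 exercise | (k=6,j=2): S=118.3277, (K−S)⁺=18.0923, hold=17.1038 ⇒ V=18.0923 exercise | (k=6,j=3): S=143.5500, (K−S)⁺=0.0000, hold=2.9408 ⇒ V=2.9408 continue | (k=6,j=4): S=174.1486, (K−S)⁺=0.0000, hold=0.0000 ⇒ V=0.0000 continue | (k=6,j=5): S=211.2694, (K−S)⁺=0.0000, hold=0.0000 ⇒ V=0.0000 continue | (k=6,j=6): S=256.3028, (K−S)⁺=0.0000, hold=0.0000 ⇒ V=0.0000 continue  boundary S*=118.3277
step 5: (k=5,j=0): S=88.5546, (K−S)⁺=47.8654, hold=46.8769 ⇒ V=47.8654 exercise | (k=5,j=1): S=107.4306, (K−S)⁺=28.9894, hold=28.0009 ⇒ V=28.9894 exercise | (k=5,j=2): S=130.3301, (K−S)⁺=6.0899, hold=10.2361 ⇒ V=10.2361 continue | (k=5,j=3): S=158.1108, (K−S)⁺=0.0000, hold=1.4201 ⇒ V=1.4201 continue | (k=5,j=4): S=191.8131, (K−S)⁺=0.0000, hold=0.0000 ⇒ V=0.0000 continue | (k=5,j=5): S=232.6993, (K−S)⁺=0.0000, hold=0.0000 ⇒ V=0.0000 continue  boundary S*=107.4306
step 4: (k=4,j=0): S=97.5371, (K−S)⁺=38.8829, hold=37.8945 ⇒ V=38.8829 exercise | (k=4,j=1): S=118.3277, (K−S)⁺=18.0923, hold=19.2178 ⇒ V=19.2178 continue | (k=4,j=2): S=143.5500, (K−S)⁺=0.0000, hold=5.6670 ⇒ V=5.6670 continue | (k=4,j=3): S=174.1486, (K−S)⁺=0.0000, hold=0.6858 ⇒ V=0.6858 continue | (k=4,j=4): S=211.2694, (K−S)⁺=0.0000, hold=0.0000 ⇒ V=0.0000 continue  boundary S*=97.5371
step 3: (k=3,j=0): S=107.4306, (K−S)⁺=28.9894, hold=28.5748 ⇒ V=28.9894 exercise | (k=3,j=1): S=130.3301, (K−S)⁺=6.0899, hold=12.1696 ⇒ V=12.1696 continue | (k=3,j=2): S=158.1108, (K−S)⁺=0.0000, hold=3.0862 ⇒ V=3.0862 continue | (k=3,j=3): S=191.8131, (K−S)⁺=0.0000, hold=0.3312 ⇒ V=0.3312 continue  boundary S*=107.4306
step 2: (k=2,j=0): S=118.3277, (K−S)⁺=18.0923, hold=20.2036 ⇒ V=20.2036 continue | (k=2,j=1): S=143.5500, (K−S)⁺=0.0000, hold=7.4502 ⇒ V=7.4502 continue | (k=2,j=2): S=174.1486, (K−S)⁺=0.0000, hold=1.6592 ⇒ V=1.6592 continue  boundary S*=-
step 1: (k=1,j=0): S=130.3301, (K−S)⁺=6.0899, hold=13.5548 ⇒ V=13.5548 continue | (k=1,j=1): S=158.1108, (K−S)⁺=0.0000, hold=4.4436 ⇒ V=4.4436 continue  boundary S*=-
step 0: (k=0,j=0): S=143.5500, (K−S)⁺=0.0000, hold=8.8112 ⇒ V=8.8112 continue  boundary S*=-

price = 8.8112
boundary = - - - 107.4306 97.5371 107.4306 118.3277
tree:
8.8112
13.5548 4.4436
20.2036 7.4502 1.6592
28.9894 12.1696 3.0862 0.3312
38.8829 19.2178 5.6670 0.6858 0.0000
47.8654 28.9894 10.2361 1.4201 0.0000 0.0000
56.0206 38.8829 18.0923 2.9408 0.0000 0.0000 0.0000
63.4247 47.8654 28.9894 6.0899 0.0000 0.0000 0.0000 0.0000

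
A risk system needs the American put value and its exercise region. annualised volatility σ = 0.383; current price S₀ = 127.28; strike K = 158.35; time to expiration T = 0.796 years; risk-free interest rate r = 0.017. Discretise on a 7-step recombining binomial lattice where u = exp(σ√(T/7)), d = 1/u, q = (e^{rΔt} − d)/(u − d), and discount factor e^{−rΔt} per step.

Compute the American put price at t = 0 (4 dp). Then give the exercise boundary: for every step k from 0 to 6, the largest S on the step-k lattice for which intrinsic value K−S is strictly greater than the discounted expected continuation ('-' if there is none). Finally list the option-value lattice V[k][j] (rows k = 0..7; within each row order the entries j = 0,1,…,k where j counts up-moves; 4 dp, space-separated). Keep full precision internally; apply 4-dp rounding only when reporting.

price = 37.8694
boundary = - - - 86.3949 98.3057 111.8586 127.2800
tree:
37.8694
48.5485 26.2311
60.1766 35.9057 15.6546
71.9551 47.4151 23.3426 7.2288
82.4228 60.0443 33.6622 12.0422 1.9429
91.6222 71.9551 46.4914 19.6325 3.7096 0.0000
99.7070 82.4228 60.0443 31.0700 7.0826 0.0000 0.0000
106.8122 91.6222 71.9551 46.4914 13.5226 0.0000 0.0000 0.0000

Δt=0.11371  u=1.13786  d=0.87884  q=0.47523  discount=0.99807
step 7 (expiry): payoffs max(K−S,0) = 106.8122 91.6222 71.9551 46.4914 13.5226 0.0000 0.0000 0.0000
step 6: (k=6,j=0): S=58.6430, (K−S)⁺=99.7070, hold=99.4012 ⇒ V=99.7070 exercise | (k=6,j=1): S=75.9272, (K−S)⁺=82.4228, hold=82.1170 ⇒ V=82.4228 exercise | (k=6,j=2): S=98.3057, (K−S)⁺=60.0443, hold=59.7385 ⇒ V=60.0443 exercise | (k=6,j=3): S=127.2800, (K−S)⁺=31.0700, hold=30.7642 ⇒ V=31.0700 exercise | (k=6,j=4): S=164.7940, (K−S)⁺=0.0000, hold=7.0826 ⇒ V=7.0826 continue | (k=6,j=5): S=213.3648, (K−S)⁺=0.0000, hold=0.0000 ⇒ V=0.0000 continue | (k=6,j=6): S=276.2512, (K−S)⁺=0.0000, hold=0.0000 ⇒ V=0.0000 continue  boundary S*=127.2800
step 5: (k=5,j=0): S=66.7278, (K−S)⁺=91.6222, hold=91.3164 ⇒ V=91.6222 exercise | (k=5,j=1): S=86.3949, (K−S)⁺=71.9551, hold=71.6493 ⇒ V=71.9551 exercise | (k=5,j=2): S=111.8586, (K−S)⁺=46.4914, hold=46.1856 ⇒ V=46.4914 exercise | (k=5,j=3): S=144.8274, (K−S)⁺=13.5226, hold=19.6325 ⇒ V=19.6325 continue | (k=5,j=4): S=187.5133, (K−S)⁺=0.0000, hold=3.7096 ⇒ V=3.7096 continue | (k=5,j=5): S=242.7803, (K−S)⁺=0.0000, hold=0.0000 ⇒ V=0.0000 continue  boundary S*=111.8586
step 4: (k=4,j=0): S=75.9272, (K−S)⁺=82.4228, hold=82.1170 ⇒ V=82.4228 exercise | (k=4,j=1): S=98.3057, (K−S)⁺=60.0443, hold=59.7385 ⇒ V=60.0443 exercise | (k=4,j=2): S=127.2800, (K−S)⁺=31.0700, hold=33.6622 ⇒ V=33.6622 continue | (k=4,j=3): S=164.7940, (K−S)⁺=0.0000, hold=12.0422 ⇒ V=12.0422 continue | (k=4,j=4): S=213.3648, (K−S)⁺=0.0000, hold=1.9429 ⇒ V=1.9429 continue  boundary S*=98.3057
step 3: (k=3,j=0): S=86.3949, (K−S)⁺=71.9551, hold=71.6493 ⇒ V=71.9551 exercise | (k=3,j=1): S=111.8586, (K−S)⁺=46.4914, hold=47.4151 ⇒ V=47.4151 continue | (k=3,j=2): S=144.8274, (K−S)⁺=13.5226, hold=23.3426 ⇒ V=23.3426 continue | (k=3,j=3): S=187.5133, (K−S)⁺=0.0000, hold=7.2288 ⇒ V=7.2288 continue  boundary S*=86.3949
step 2: (k=2,j=0): S=98.3057, (K−S)⁺=60.0443, hold=60.1766 ⇒ V=60.1766 continue | (k=2,j=1): S=127.2800, (K−S)⁺=31.0700, hold=35.9057 ⇒ V=35.9057 continue | (k=2,j=2): S=164.7940, (K−S)⁺=0.0000, hold=15.6546 ⇒ V=15.6546 continue  boundary S*=-
step 1: (k=1,j=0): S=111.8586, (K−S)⁺=46.4914, hold=48.5485 ⇒ V=48.5485 continue | (k=1,j=1): S=144.8274, (K−S)⁺=13.5226, hold=26.2311 ⇒ V=26.2311 continue  boundary S*=-
step 0: (k=0,j=0): S=127.2800, (K−S)⁺=31.0700, hold=37.8694 ⇒ V=37.8694 continue  boundary S*=-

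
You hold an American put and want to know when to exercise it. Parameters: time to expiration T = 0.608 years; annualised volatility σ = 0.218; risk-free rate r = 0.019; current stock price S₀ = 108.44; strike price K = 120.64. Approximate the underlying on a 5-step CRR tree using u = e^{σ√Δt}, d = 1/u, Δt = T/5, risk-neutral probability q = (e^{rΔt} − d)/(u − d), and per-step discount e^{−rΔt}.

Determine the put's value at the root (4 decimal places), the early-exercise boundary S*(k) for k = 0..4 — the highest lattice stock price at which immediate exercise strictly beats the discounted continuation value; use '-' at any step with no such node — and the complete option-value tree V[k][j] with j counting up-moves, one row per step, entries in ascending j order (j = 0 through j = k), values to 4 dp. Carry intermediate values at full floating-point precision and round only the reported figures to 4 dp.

price = 14.6956
boundary = - - 93.1451 100.5020 108.4400
tree:
14.6956
20.5554 8.8147
27.4949 13.6056 3.9915
34.3133 20.1380 7.0367 0.9184
40.6325 27.4949 12.2000 1.8271 0.0000
46.4892 34.3133 20.1380 3.6351 0.0000 0.0000

Δt=0.12160, u=1.07898, d=0.92680, q=0.49620, disc=e^(-rΔt)=0.99769
k=5 terminal: V=max(K-S,0) → 46.4892 34.3133 20.1380 3.6351 0.0000 0.0000
k=4: j=0 S=80.0075 intr=40.6325 cont=40.3541 V=40.6325[EX]; j=1 S=93.1451 intr=27.4949 cont=27.2165 V=27.4949[EX]; j=2 S=108.4400 intr=12.2000 cont=11.9216 V=12.2000[EX]; j=3 S=126.2464 intr=0.0000 cont=1.8271 V=1.8271[hold]; j=4 S=146.9767 intr=0.0000 cont=0.0000 V=0.0000[hold]  S*(4)=108.4400
k=3: j=0 S=86.3267 intr=34.3133 cont=34.0349 V=34.3133[EX]; j=1 S=100.5020 intr=20.1380 cont=19.8596 V=20.1380[EX]; j=2 S=117.0049 intr=3.6351 cont=7.0367 V=7.0367[hold]; j=3 S=136.2177 intr=0.0000 cont=0.9184 V=0.9184[hold]  S*(3)=100.5020
k=2: j=0 S=93.1451 intr=27.4949 cont=27.2165 V=27.4949[EX]; j=1 S=108.4400 intr=12.2000 cont=13.6056 V=13.6056[hold]; j=2 S=126.2464 intr=0.0000 cont=3.9915 V=3.9915[hold]  S*(2)=93.1451
k=1: j=0 S=100.5020 intr=20.1380 cont=20.5554 V=20.5554[hold]; j=1 S=117.0049 intr=3.6351 cont=8.8147 V=8.8147[hold]  S*(1)=-
k=0: j=0 S=108.4400 intr=12.2000 cont=14.6956 V=14.6956[hold]  S*(0)=-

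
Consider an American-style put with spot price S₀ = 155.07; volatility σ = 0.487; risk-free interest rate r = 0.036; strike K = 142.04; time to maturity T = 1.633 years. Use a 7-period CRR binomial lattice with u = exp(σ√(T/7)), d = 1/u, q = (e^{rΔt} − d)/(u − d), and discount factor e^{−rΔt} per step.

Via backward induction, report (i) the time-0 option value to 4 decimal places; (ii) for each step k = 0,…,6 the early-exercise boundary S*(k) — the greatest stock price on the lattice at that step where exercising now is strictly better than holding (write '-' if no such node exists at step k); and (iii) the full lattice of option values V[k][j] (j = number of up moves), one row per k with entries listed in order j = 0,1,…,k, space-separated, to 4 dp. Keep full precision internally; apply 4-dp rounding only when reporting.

params: Δt=0.23329 u=1.26519 d=0.79040 q=0.45923 e^(-rΔt)=0.99164
t_7 payoffs: 112.1555 94.2039 65.4690 19.4731 0.0000 0.0000 0.0000 0.0000
t_6: node(6,0) S=37.8095 payoff=104.2305 vs cont=103.0426 → 104.2305 [stop]  node(6,1) S=60.5215 payoff=81.5185 vs cont=80.3306 → 81.5185 [stop]  node(6,2) S=96.8766 payoff=45.1634 vs cont=43.9755 → 45.1634 [stop]  node(6,3) S=155.0700 payoff=0.0000 vs cont=10.4424 → 10.4424 [wait]  node(6,4) S=248.2200 payoff=0.0000 vs cont=0.0000 → 0.0000 [wait]  node(6,5) S=397.3248 payoff=0.0000 vs cont=0.0000 → 0.0000 [wait]  node(6,6) S=635.9963 payoff=0.0000 vs cont=0.0000 → 0.0000 [wait]  ⇒ S*(6)=96.8766
t_5: node(5,0) S=47.8361 payoff=94.2039 vs cont=93.0160 → 94.2039 [stop]  node(5,1) S=76.5710 payoff=65.4690 vs cont=64.2811 → 65.4690 [stop]  node(5,2) S=122.5669 payoff=19.4731 vs cont=28.9742 → 28.9742 [wait]  node(5,3) S=196.1924 payoff=0.0000 vs cont=5.5997 → 5.5997 [wait]  node(5,4) S=314.0445 payoff=0.0000 vs cont=0.0000 → 0.0000 [wait]  node(5,5) S=502.6898 payoff=0.0000 vs cont=0.0000 → 0.0000 [wait]  ⇒ S*(5)=76.5710
t_4: node(4,0) S=60.5215 payoff=81.5185 vs cont=80.3306 → 81.5185 [stop]  node(4,1) S=96.8766 payoff=45.1634 vs cont=48.3022 → 48.3022 [wait]  node(4,2) S=155.0700 payoff=0.0000 vs cont=18.0875 → 18.0875 [wait]  node(4,3) S=248.2200 payoff=0.0000 vs cont=3.0029 → 3.0029 [wait]  node(4,4) S=397.3248 payoff=0.0000 vs cont=0.0000 → 0.0000 [wait]  ⇒ S*(4)=60.5215
t_3: node(3,0) S=76.5710 payoff=65.4690 vs cont=65.7105 → 65.7105 [wait]  node(3,1) S=122.5669 payoff=19.4731 vs cont=34.1388 → 34.1388 [wait]  node(3,2) S=196.1924 payoff=0.0000 vs cont=11.0669 → 11.0669 [wait]  node(3,3) S=314.0445 payoff=0.0000 vs cont=1.6103 → 1.6103 [wait]  ⇒ S*(3)=-
t_2: node(2,0) S=96.8766 payoff=45.1634 vs cont=50.7836 → 50.7836 [wait]  node(2,1) S=155.0700 payoff=0.0000 vs cont=23.3467 → 23.3467 [wait]  node(2,2) S=248.2200 payoff=0.0000 vs cont=6.6679 → 6.6679 [wait]  ⇒ S*(2)=-
t_1: node(1,0) S=122.5669 payoff=19.4731 vs cont=37.8645 → 37.8645 [wait]  node(1,1) S=196.1924 payoff=0.0000 vs cont=15.5561 → 15.5561 [wait]  ⇒ S*(1)=-
t_0: node(0,0) S=155.0700 payoff=0.0000 vs cont=27.3889 → 27.3889 [wait]  ⇒ S*(0)=-

price = 27.3889
boundary = - - - - 60.5215 76.5710 96.8766
tree:
27.3889
37.8645 15.5561
50.7836 23.3467 6.6679
65.7105 34.1388 11.0669 1.6103
81.5185 48.3022 18.0875 3.0029 0.0000
94.2039 65.4690 28.9742 5.5997 0.0000 0.0000
104.2305 81.5185 45.1634 10.4424 0.0000 0.0000 0.0000
112.1555 94.2039 65.4690 19.4731 0.0000 0.0000 0.0000 0.0000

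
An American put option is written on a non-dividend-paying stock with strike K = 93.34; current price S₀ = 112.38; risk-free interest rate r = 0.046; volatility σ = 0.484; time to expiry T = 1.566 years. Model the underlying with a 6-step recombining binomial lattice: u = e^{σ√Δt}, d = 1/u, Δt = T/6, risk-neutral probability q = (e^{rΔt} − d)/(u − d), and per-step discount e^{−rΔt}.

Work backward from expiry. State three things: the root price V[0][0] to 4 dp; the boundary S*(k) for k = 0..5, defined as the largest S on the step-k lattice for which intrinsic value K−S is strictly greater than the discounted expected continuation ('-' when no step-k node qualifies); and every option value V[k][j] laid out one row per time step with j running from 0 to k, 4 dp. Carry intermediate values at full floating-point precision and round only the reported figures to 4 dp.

Δt=0.26100, u=1.28052, d=0.78093, q=0.46267, disc=e^(-rΔt)=0.98807
k=6 terminal: V=max(K-S,0) → 67.8500 51.5432 24.8044 0.0000 0.0000 0.0000 0.0000
k=5: j=0 S=32.6405 intr=60.6995 cont=59.5856 V=60.6995[EX]; j=1 S=53.5216 intr=39.8184 cont=38.7044 V=39.8184[EX]; j=2 S=87.7612 intr=5.5788 cont=13.1690 V=13.1690[hold]; j=3 S=143.9049 intr=0.0000 cont=0.0000 V=0.0000[hold]; j=4 S=235.9656 intr=0.0000 cont=0.0000 V=0.0000[hold]; j=5 S=386.9206 intr=0.0000 cont=0.0000 V=0.0000[hold]  S*(5)=53.5216
k=4: j=0 S=41.7968 intr=51.5432 cont=50.4293 V=51.5432[EX]; j=1 S=68.5356 intr=24.8044 cont=27.1604 V=27.1604[hold]; j=2 S=112.3800 intr=0.0000 cont=6.9916 V=6.9916[hold]; j=3 S=184.2732 intr=0.0000 cont=0.0000 V=0.0000[hold]; j=4 S=302.1588 intr=0.0000 cont=0.0000 V=0.0000[hold]  S*(4)=41.7968
k=3: j=0 S=53.5216 intr=39.8184 cont=39.7814 V=39.8184[EX]; j=1 S=87.7612 intr=5.5788 cont=17.6161 V=17.6161[hold]; j=2 S=143.9049 intr=0.0000 cont=3.7120 V=3.7120[hold]; j=3 S=235.9656 intr=0.0000 cont=0.0000 V=0.0000[hold]  S*(3)=53.5216
k=2: j=0 S=68.5356 intr=24.8044 cont=29.1934 V=29.1934[hold]; j=1 S=112.3800 intr=0.0000 cont=11.0496 V=11.0496[hold]; j=2 S=184.2732 intr=0.0000 cont=1.9707 V=1.9707[hold]  S*(2)=-
k=1: j=0 S=87.7612 intr=5.5788 cont=20.5505 V=20.5505[hold]; j=1 S=143.9049 intr=0.0000 cont=6.7673 V=6.7673[hold]  S*(1)=-
k=0: j=0 S=112.3800 intr=0.0000 cont=14.0042 V=14.0042[hold]  S*(0)=-

price = 14.0042
boundary = - - - 53.5216 41.7968 53.5216
tree:
14.0042
20.5505 6.7673
29.1934 11.0496 1.9707
39.8184 17.6161 3.7120 0.0000
51.5432 27.1604 6.9916 0.0000 0.0000
60.6995 39.8184 13.1690 0.0000 0.0000 0.0000
67.8500 51.5432 24.8044 0.0000 0.0000 0.0000 0.0000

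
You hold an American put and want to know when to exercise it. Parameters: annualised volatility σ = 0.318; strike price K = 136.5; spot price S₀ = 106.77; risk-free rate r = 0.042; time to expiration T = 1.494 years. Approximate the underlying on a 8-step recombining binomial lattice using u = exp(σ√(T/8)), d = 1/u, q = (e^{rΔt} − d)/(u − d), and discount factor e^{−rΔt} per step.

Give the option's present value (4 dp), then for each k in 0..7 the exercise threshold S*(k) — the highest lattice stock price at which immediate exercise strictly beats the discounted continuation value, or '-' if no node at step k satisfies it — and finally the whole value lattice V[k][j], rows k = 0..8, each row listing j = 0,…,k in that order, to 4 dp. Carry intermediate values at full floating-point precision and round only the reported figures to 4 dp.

params: Δt=0.18675 u=1.14731 d=0.87160 q=0.49426 e^(-rΔt)=0.99219
t_8 payoffs: 100.9373 89.6878 74.8799 55.3879 29.7300 0.0000 0.0000 0.0000 0.0000
t_7: node(7,0) S=40.8016 payoff=95.6984 vs cont=94.6320 → 95.6984 [stop]  node(7,1) S=53.7082 payoff=82.7918 vs cont=81.7254 → 82.7918 [stop]  node(7,2) S=70.6975 payoff=65.8025 vs cont=64.7361 → 65.8025 [stop]  node(7,3) S=93.0609 payoff=43.4391 vs cont=42.3726 → 43.4391 [stop]  node(7,4) S=122.4986 payoff=14.0014 vs cont=14.9182 → 14.9182 [wait]  node(7,5) S=161.2481 payoff=0.0000 vs cont=0.0000 → 0.0000 [wait]  node(7,6) S=212.2551 payoff=0.0000 vs cont=0.0000 → 0.0000 [wait]  node(7,7) S=279.3970 payoff=0.0000 vs cont=0.0000 → 0.0000 [wait]  ⇒ S*(7)=93.0609
t_6: node(6,0) S=46.8122 payoff=89.6878 vs cont=88.6214 → 89.6878 [stop]  node(6,1) S=61.6201 payoff=74.8799 vs cont=73.8135 → 74.8799 [stop]  node(6,2) S=81.1121 payoff=55.3879 vs cont=54.3214 → 55.3879 [stop]  node(6,3) S=106.7700 payoff=29.7300 vs cont=29.1131 → 29.7300 [stop]  node(6,4) S=140.5442 payoff=0.0000 vs cont=7.4858 → 7.4858 [wait]  node(6,5) S=185.0020 payoff=0.0000 vs cont=0.0000 → 0.0000 [wait]  node(6,6) S=243.5230 payoff=0.0000 vs cont=0.0000 → 0.0000 [wait]  ⇒ S*(6)=106.7700
t_5: node(5,0) S=53.7082 payoff=82.7918 vs cont=81.7254 → 82.7918 [stop]  node(5,1) S=70.6975 payoff=65.8025 vs cont=64.7361 → 65.8025 [stop]  node(5,2) S=93.0609 payoff=43.4391 vs cont=42.3726 → 43.4391 [stop]  node(5,3) S=122.4986 payoff=14.0014 vs cont=18.5892 → 18.5892 [wait]  node(5,4) S=161.2481 payoff=0.0000 vs cont=3.7563 → 3.7563 [wait]  node(5,5) S=212.2551 payoff=0.0000 vs cont=0.0000 → 0.0000 [wait]  ⇒ S*(5)=93.0609
t_4: node(4,0) S=61.6201 payoff=74.8799 vs cont=73.8135 → 74.8799 [stop]  node(4,1) S=81.1121 payoff=55.3879 vs cont=54.3214 → 55.3879 [stop]  node(4,2) S=106.7700 payoff=29.7300 vs cont=30.9134 → 30.9134 [wait]  node(4,3) S=140.5442 payoff=0.0000 vs cont=11.1700 → 11.1700 [wait]  node(4,4) S=185.0020 payoff=0.0000 vs cont=1.8849 → 1.8849 [wait]  ⇒ S*(4)=81.1121
t_3: node(3,0) S=70.6975 payoff=65.8025 vs cont=64.7361 → 65.8025 [stop]  node(3,1) S=93.0609 payoff=43.4391 vs cont=42.9529 → 43.4391 [stop]  node(3,2) S=122.4986 payoff=14.0014 vs cont=20.9898 → 20.9898 [wait]  node(3,3) S=161.2481 payoff=0.0000 vs cont=6.5293 → 6.5293 [wait]  ⇒ S*(3)=93.0609
t_2: node(2,0) S=81.1121 payoff=55.3879 vs cont=54.3214 → 55.3879 [stop]  node(2,1) S=106.7700 payoff=29.7300 vs cont=32.0906 → 32.0906 [wait]  node(2,2) S=140.5442 payoff=0.0000 vs cont=13.7344 → 13.7344 [wait]  ⇒ S*(2)=81.1121
t_1: node(1,0) S=93.0609 payoff=43.4391 vs cont=43.5302 → 43.5302 [wait]  node(1,1) S=122.4986 payoff=14.0014 vs cont=22.8381 → 22.8381 [wait]  ⇒ S*(1)=-
t_0: node(0,0) S=106.7700 payoff=29.7300 vs cont=33.0428 → 33.0428 [wait]  ⇒ S*(0)=-

price = 33.0428
boundary = - - 81.1121 93.0609 81.1121 93.0609 106.7700 93.0609
tree:
33.0428
43.5302 22.8381
55.3879 32.0906 13.7344
65.8025 43.4391 20.9898 6.5293
74.8799 55.3879 30.9134 11.1700 1.8849
82.7918 65.8025 43.4391 18.5892 3.7563 0.0000
89.6878 74.8799 55.3879 29.7300 7.4858 0.0000 0.0000
95.6984 82.7918 65.8025 43.4391 14.9182 0.0000 0.0000 0.0000
100.9373 89.6878 74.8799 55.3879 29.7300 0.0000 0.0000 0.0000 0.0000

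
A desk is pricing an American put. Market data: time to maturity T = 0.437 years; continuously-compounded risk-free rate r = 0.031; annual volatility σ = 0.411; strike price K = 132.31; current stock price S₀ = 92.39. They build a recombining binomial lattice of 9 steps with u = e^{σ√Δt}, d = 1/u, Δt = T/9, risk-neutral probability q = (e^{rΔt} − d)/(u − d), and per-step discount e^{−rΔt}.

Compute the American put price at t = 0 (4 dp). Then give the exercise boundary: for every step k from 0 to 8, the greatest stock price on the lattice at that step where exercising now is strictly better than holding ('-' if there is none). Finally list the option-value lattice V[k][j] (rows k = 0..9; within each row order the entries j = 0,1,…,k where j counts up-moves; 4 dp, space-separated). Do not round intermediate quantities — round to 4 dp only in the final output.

price = 40.4652
boundary = - 84.3904 77.0834 84.3904 92.3900 84.3904 92.3900 101.1479 110.7360
tree:
40.4652
47.9196 32.6966
55.2266 40.1588 24.8957
61.9009 47.9196 32.0649 17.3809
67.9972 55.2266 39.9200 23.8461 10.5884
73.5658 61.9009 47.9196 31.5159 15.7979 5.1046
78.6522 67.9972 55.2266 39.9200 22.7139 8.5231 1.5002
83.2981 73.5658 61.9009 47.9196 31.1621 13.8379 2.9213 0.0000
87.5418 78.6522 67.9972 55.2266 39.9200 21.5740 5.6886 0.0000 0.0000
91.4181 83.2981 73.5658 61.9009 47.9196 31.1621 11.0770 0.0000 0.0000 0.0000

Δt=0.04856  u=1.09479  d=0.91341  q=0.48568  discount=0.99850
step 9 (expiry): payoffs max(K−S,0) = 91.4181 83.2981 73.5658 61.9009 47.9196 31.1621 11.0770 0.0000 0.0000 0.0000
step 8: (k=8,j=0): S=44.7682, (K−S)⁺=87.5418, hold=87.3428 ⇒ V=87.5418 exercise | (k=8,j=1): S=53.6578, (K−S)⁺=78.6522, hold=78.4532 ⇒ V=78.6522 exercise | (k=8,j=2): S=64.3128, (K−S)⁺=67.9972, hold=67.7982 ⇒ V=67.9972 exercise | (k=8,j=3): S=77.0834, (K−S)⁺=55.2266, hold=55.0276 ⇒ V=55.2266 exercise | (k=8,j=4): S=92.3900, (K−S)⁺=39.9200, hold=39.7210 ⇒ V=39.9200 exercise | (k=8,j=5): S=110.7360, (K−S)⁺=21.5740, hold=21.3750 ⇒ V=21.5740 exercise | (k=8,j=6): S=132.7250, (K−S)⁺=0.0000, hold=5.6886 ⇒ V=5.6886 continue | (k=8,j=7): S=159.0804, (K−S)⁺=0.0000, hold=0.0000 ⇒ V=0.0000 continue | (k=8,j=8): S=190.6692, (K−S)⁺=0.0000, hold=0.0000 ⇒ V=0.0000 continue  boundary S*=110.7360
step 7: (k=7,j=0): S=49.0119, (K−S)⁺=83.2981, hold=83.0991 ⇒ V=83.2981 exercise | (k=7,j=1): S=58.7442, (K−S)⁺=73.5658, hold=73.3668 ⇒ V=73.5658 exercise | (k=7,j=2): S=70.4091, (K−S)⁺=61.9009, hold=61.7018 ⇒ V=61.9009 exercise | (k=7,j=3): S=84.3904, (K−S)⁺=47.9196, hold=47.7206 ⇒ V=47.9196 exercise | (k=7,j=4): S=101.1479, (K−S)⁺=31.1621, hold=30.9631 ⇒ V=31.1621 exercise | (k=7,j=5): S=121.2330, (K−S)⁺=11.0770, hold=13.8379 ⇒ V=13.8379 continue | (k=7,j=6): S=145.3064, (K−S)⁺=0.0000, hold=2.9213 ⇒ V=2.9213 continue | (k=7,j=7): S=174.1601, (K−S)⁺=0.0000, hold=0.0000 ⇒ V=0.0000 continue  boundary S*=101.1479
step 6: (k=6,j=0): S=53.6578, (K−S)⁺=78.6522, hold=78.4532 ⇒ V=78.6522 exercise | (k=6,j=1): S=64.3128, (K−S)⁺=67.9972, hold=67.7982 ⇒ V=67.9972 exercise | (k=6,j=2): S=77.0834, (K−S)⁺=55.2266, hold=55.0276 ⇒ V=55.2266 exercise | (k=6,j=3): S=92.3900, (K−S)⁺=39.9200, hold=39.7210 ⇒ V=39.9200 exercise | (k=6,j=4): S=110.7360, (K−S)⁺=21.5740, hold=22.7139 ⇒ V=22.7139 continue | (k=6,j=5): S=132.7250, (K−S)⁺=0.0000, hold=8.5231 ⇒ V=8.5231 continue | (k=6,j=6): S=159.0804, (K−S)⁺=0.0000, hold=1.5002 ⇒ V=1.5002 continue  boundary S*=92.3900
step 5: (k=5,j=0): S=58.7442, (K−S)⁺=73.5658, hold=73.3668 ⇒ V=73.5658 exercise | (k=5,j=1): S=70.4091, (K−S)⁺=61.9009, hold=61.7018 ⇒ V=61.9009 exercise | (k=5,j=2): S=84.3904, (K−S)⁺=47.9196, hold=47.7206 ⇒ V=47.9196 exercise | (k=5,j=3): S=101.1479, (K−S)⁺=31.1621, hold=31.5159 ⇒ V=31.5159 continue | (k=5,j=4): S=121.2330, (K−S)⁺=11.0770, hold=15.7979 ⇒ V=15.7979 continue | (k=5,j=5): S=145.3064, (K−S)⁺=0.0000, hold=5.1046 ⇒ V=5.1046 continue  boundary S*=84.3904
step 4: (k=4,j=0): S=64.3128, (K−S)⁺=67.9972, hold=67.7982 ⇒ V=67.9972 exercise | (k=4,j=1): S=77.0834, (K−S)⁺=55.2266, hold=55.0276 ⇒ V=55.2266 exercise | (k=4,j=2): S=92.3900, (K−S)⁺=39.9200, hold=39.8926 ⇒ V=39.9200 exercise | (k=4,j=3): S=110.7360, (K−S)⁺=21.5740, hold=23.8461 ⇒ V=23.8461 continue | (k=4,j=4): S=132.7250, (K−S)⁺=0.0000, hold=10.5884 ⇒ V=10.5884 continue  boundary S*=92.3900
step 3: (k=3,j=0): S=70.4091, (K−S)⁺=61.9009, hold=61.7018 ⇒ V=61.9009 exercise | (k=3,j=1): S=84.3904, (K−S)⁺=47.9196, hold=47.7206 ⇒ V=47.9196 exercise | (k=3,j=2): S=101.1479, (K−S)⁺=31.1621, hold=32.0649 ⇒ V=32.0649 continue | (k=3,j=3): S=121.2330, (K−S)⁺=11.0770, hold=17.3809 ⇒ V=17.3809 continue  boundary S*=84.3904
step 2: (k=2,j=0): S=77.0834, (K−S)⁺=55.2266, hold=55.0276 ⇒ V=55.2266 exercise | (k=2,j=1): S=92.3900, (K−S)⁺=39.9200, hold=40.1588 ⇒ V=40.1588 continue | (k=2,j=2): S=110.7360, (K−S)⁺=21.5740, hold=24.8957 ⇒ V=24.8957 continue  boundary S*=77.0834
step 1: (k=1,j=0): S=84.3904, (K−S)⁺=47.9196, hold=47.8364 ⇒ V=47.9196 exercise | (k=1,j=1): S=101.1479, (K−S)⁺=31.1621, hold=32.6966 ⇒ V=32.6966 continue  boundary S*=84.3904
step 0: (k=0,j=0): S=92.3900, (K−S)⁺=39.9200, hold=40.4652 ⇒ V=40.4652 continue  boundary S*=-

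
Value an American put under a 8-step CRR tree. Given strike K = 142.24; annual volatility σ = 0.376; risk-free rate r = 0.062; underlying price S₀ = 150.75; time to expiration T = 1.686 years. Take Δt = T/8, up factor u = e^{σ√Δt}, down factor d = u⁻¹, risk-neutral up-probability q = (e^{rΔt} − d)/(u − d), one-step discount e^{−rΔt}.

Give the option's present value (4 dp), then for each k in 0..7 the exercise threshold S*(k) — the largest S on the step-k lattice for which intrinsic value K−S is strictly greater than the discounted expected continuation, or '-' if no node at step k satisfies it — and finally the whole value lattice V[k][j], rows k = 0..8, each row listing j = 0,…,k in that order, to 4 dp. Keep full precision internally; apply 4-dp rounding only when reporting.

Δt=0.21075  u=1.18841  d=0.84146  q=0.49486  discount=0.98702
step 8 (expiry): payoffs max(K−S,0) = 104.3486 88.7257 66.6614 35.4997 0.0000 0.0000 0.0000 0.0000 0.0000
step 7: (k=7,j=0): S=45.0304, (K−S)⁺=97.2096, hold=95.3631 ⇒ V=97.2096 exercise | (k=7,j=1): S=63.5967, (K−S)⁺=78.6433, hold=76.7968 ⇒ V=78.6433 exercise | (k=7,j=2): S=89.8181, (K−S)⁺=52.4219, hold=50.5755 ⇒ V=52.4219 exercise | (k=7,j=3): S=126.8507, (K−S)⁺=15.3893, hold=17.6995 ⇒ V=17.6995 continue | (k=7,j=4): S=179.1521, (K−S)⁺=0.0000, hold=0.0000 ⇒ V=0.0000 continue | (k=7,j=5): S=253.0177, (K−S)⁺=0.0000, hold=0.0000 ⇒ V=0.0000 continue | (k=7,j=6): S=357.3387, (K−S)⁺=0.0000, hold=0.0000 ⇒ V=0.0000 continue | (k=7,j=7): S=504.6720, (K−S)⁺=0.0000, hold=0.0000 ⇒ V=0.0000 continue  boundary S*=89.8181
step 6: (k=6,j=0): S=53.5143, (K−S)⁺=88.7257, hold=86.8792 ⇒ V=88.7257 exercise | (k=6,j=1): S=75.5786, (K−S)⁺=66.6614, hold=64.8149 ⇒ V=66.6614 exercise | (k=6,j=2): S=106.7403, (K−S)⁺=35.4997, hold=34.7816 ⇒ V=35.4997 exercise | (k=6,j=3): S=150.7500, (K−S)⁺=0.0000, hold=8.8246 ⇒ V=8.8246 continue | (k=6,j=4): S=212.9053, (K−S)⁺=0.0000, hold=0.0000 ⇒ V=0.0000 continue | (k=6,j=5): S=300.6876, (K−S)⁺=0.0000, hold=0.0000 ⇒ V=0.0000 continue | (k=6,j=6): S=424.6632, (K−S)⁺=0.0000, hold=0.0000 ⇒ V=0.0000 continue  boundary S*=106.7403
step 5: (k=5,j=0): S=63.5967, (K−S)⁺=78.6433, hold=76.7968 ⇒ V=78.6433 exercise | (k=5,j=1): S=89.8181, (K−S)⁺=52.4219, hold=50.5755 ⇒ V=52.4219 exercise | (k=5,j=2): S=126.8507, (K−S)⁺=15.3893, hold=22.0097 ⇒ V=22.0097 continue | (k=5,j=3): S=179.1521, (K−S)⁺=0.0000, hold=4.3998 ⇒ V=4.3998 continue | (k=5,j=4): S=253.0177, (K−S)⁺=0.0000, hold=0.0000 ⇒ V=0.0000 continue | (k=5,j=5): S=357.3387, (K−S)⁺=0.0000, hold=0.0000 ⇒ V=0.0000 continue  boundary S*=89.8181
step 4: (k=4,j=0): S=75.5786, (K−S)⁺=66.6614, hold=64.8149 ⇒ V=66.6614 exercise | (k=4,j=1): S=106.7403, (K−S)⁺=35.4997, hold=36.8869 ⇒ V=36.8869 continue | (k=4,j=2): S=150.7500, (K−S)⁺=0.0000, hold=13.1226 ⇒ V=13.1226 continue | (k=4,j=3): S=212.9053, (K−S)⁺=0.0000, hold=2.1936 ⇒ V=2.1936 continue | (k=4,j=4): S=300.6876, (K−S)⁺=0.0000, hold=0.0000 ⇒ V=0.0000 continue  boundary S*=75.5786
step 3: (k=3,j=0): S=89.8181, (K−S)⁺=52.4219, hold=51.2530 ⇒ V=52.4219 exercise | (k=3,j=1): S=126.8507, (K−S)⁺=15.3893, hold=24.8007 ⇒ V=24.8007 continue | (k=3,j=2): S=179.1521, (K−S)⁺=0.0000, hold=7.6141 ⇒ V=7.6141 continue | (k=3,j=3): S=253.0177, (K−S)⁺=0.0000, hold=1.0937 ⇒ V=1.0937 continue  boundary S*=89.8181
step 2: (k=2,j=0): S=106.7403, (K−S)⁺=35.4997, hold=38.2501 ⇒ V=38.2501 continue | (k=2,j=1): S=150.7500, (K−S)⁺=0.0000, hold=16.0841 ⇒ V=16.0841 continue | (k=2,j=2): S=212.9053, (K−S)⁺=0.0000, hold=4.3305 ⇒ V=4.3305 continue  boundary S*=-
step 1: (k=1,j=0): S=126.8507, (K−S)⁺=15.3893, hold=26.9269 ⇒ V=26.9269 continue | (k=1,j=1): S=179.1521, (K−S)⁺=0.0000, hold=10.1344 ⇒ V=10.1344 continue  boundary S*=-
step 0: (k=0,j=0): S=150.7500, (K−S)⁺=0.0000, hold=18.3752 ⇒ V=18.3752 continue  boundary S*=-

price = 18.3752
boundary = - - - 89.8181 75.5786 89.8181 106.7403 89.8181
tree:
18.3752
26.9269 10.1344
38.2501 16.0841 4.3305
52.4219 24.8007 7.6141 1.0937
66.6614 36.8869 13.1226 2.1936 0.0000
78.6433 52.4219 22.0097 4.3998 0.0000 0.0000
88.7257 66.6614 35.4997 8.8246 0.0000 0.0000 0.0000
97.2096 78.6433 52.4219 17.6995 0.0000 0.0000 0.0000 0.0000
104.3486 88.7257 66.6614 35.4997 0.0000 0.0000 0.0000 0.0000 0.0000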